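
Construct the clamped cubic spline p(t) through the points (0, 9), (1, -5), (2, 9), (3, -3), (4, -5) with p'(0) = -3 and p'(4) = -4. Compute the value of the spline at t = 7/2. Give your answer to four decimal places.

-4.8192

Let m_i = p''(x_i). Step sizes h_i = 1, 1, 1, 1; slopes of the chords Δ_i = (y_(i+1) - y_i)/h_i = -14, 14, -12, -2.
  1·m_0 + 4·m_1 + 1·m_2 = 6(Δ_1 - Δ_0) = 168
  1·m_1 + 4·m_2 + 1·m_3 = 6(Δ_2 - Δ_1) = -156
  1·m_2 + 4·m_3 + 1·m_4 = 6(Δ_3 - Δ_2) = 60
Clamped end conditions give two more equations: 2h_0·m_0 + h_0·m_1 = 6(Δ_0 - p'(0)) = -66 and h_3·m_3 + 2h_3·m_4 = 6(p'(4) - Δ_3) = -12.
Solving the tridiagonal system: m_0 = -1999/28, m_1 = 1075/14, m_2 = -271/4, m_3 = 535/14, m_4 = -703/28.
On [3, 4], p(t) = -3 - 591/56·(t - 3) + 535/28·(t - 3)² - 591/56·(t - 3)³.
With (t - 3) = 1/2: p(7/2) = -2159/448.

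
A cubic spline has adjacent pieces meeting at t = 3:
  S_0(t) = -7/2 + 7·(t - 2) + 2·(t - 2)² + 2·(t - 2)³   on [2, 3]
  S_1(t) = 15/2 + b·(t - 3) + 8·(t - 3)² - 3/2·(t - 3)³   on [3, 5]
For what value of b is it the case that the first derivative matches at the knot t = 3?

17

S_0'(t) = 7 + 4·(t - 2) + 6·(t - 2)², so S_0'(3) = 17. On the right, S_1'(3) = b, so b = 17.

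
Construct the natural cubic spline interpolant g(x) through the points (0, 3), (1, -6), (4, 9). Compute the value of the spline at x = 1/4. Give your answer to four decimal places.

0.3398

Put m_i = g'' at the i-th knot. Here h = (1, 3) and Δ = (-9, 5), so the interior equations h_(i-1)·m_(i-1) + 2(h_(i-1)+h_i)·m_i + h_i·m_(i+1) = 6(Δ_i − Δ_(i-1)) read
  1·m_0 + 8·m_1 + 3·m_2 = 6(Δ_1 - Δ_0) = 84
Natural end conditions: m_0 = m_2 = 0.
Forward elimination and back-substitution give m_0 = 0, m_1 = 21/2, m_2 = 0.
On [0, 1], g(x) = 3 - 43/4·x + 0·x² + 7/4·x³.
With x = 1/4: g(1/4) = 87/256.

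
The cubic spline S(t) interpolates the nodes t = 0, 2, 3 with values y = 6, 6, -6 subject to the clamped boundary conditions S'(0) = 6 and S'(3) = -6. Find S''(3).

Write M_i for S''(x_i). With h_i = 2, 1 and divided differences Δ_i = 0, -12, the continuity of S' gives the tridiagonal system
  2·M_0 + 6·M_1 + 1·M_2 = 6(Δ_1 - Δ_0) = -72
Clamped end conditions give two more equations: 2h_0·M_0 + h_0·M_1 = 6(Δ_0 - S'(0)) = -36 and h_1·M_1 + 2h_1·M_2 = 6(S'(3) - Δ_1) = 36.
Hence M_0 = -1, M_1 = -16, M_2 = 26.

26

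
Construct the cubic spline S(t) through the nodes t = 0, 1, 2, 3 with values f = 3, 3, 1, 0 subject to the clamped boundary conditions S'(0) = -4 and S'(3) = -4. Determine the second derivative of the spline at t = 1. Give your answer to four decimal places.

-8.8000

Put σ_i = S'' at the i-th knot. Here h = (1, 1, 1) and Δ = (0, -2, -1), so the interior equations h_(i-1)·σ_(i-1) + 2(h_(i-1)+h_i)·σ_i + h_i·σ_(i+1) = 6(Δ_i − Δ_(i-1)) read
  1·σ_0 + 4·σ_1 + 1·σ_2 = 6(Δ_1 - Δ_0) = -12
  1·σ_1 + 4·σ_2 + 1·σ_3 = 6(Δ_2 - Δ_1) = 6
Clamped end conditions give two more equations: 2h_0·σ_0 + h_0·σ_1 = 6(Δ_0 - S'(0)) = 24 and h_2·σ_2 + 2h_2·σ_3 = 6(S'(3) - Δ_2) = -18.
Hence σ_0 = 82/5, σ_1 = -44/5, σ_2 = 34/5, σ_3 = -62/5.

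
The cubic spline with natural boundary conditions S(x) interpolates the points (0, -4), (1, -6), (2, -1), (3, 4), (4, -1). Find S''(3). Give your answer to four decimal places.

Write m_i for S''(x_i). With h_i = 1, 1, 1, 1 and divided differences Δ_i = -2, 5, 5, -5, the continuity of S' gives the tridiagonal system
  1·m_0 + 4·m_1 + 1·m_2 = 6(Δ_1 - Δ_0) = 42
  1·m_1 + 4·m_2 + 1·m_3 = 6(Δ_2 - Δ_1) = 0
  1·m_2 + 4·m_3 + 1·m_4 = 6(Δ_3 - Δ_2) = -60
Natural end conditions: m_0 = m_4 = 0.
Solving: m_0 = 0, m_1 = 285/28, m_2 = 9/7, m_3 = -429/28, m_4 = 0.

-15.3214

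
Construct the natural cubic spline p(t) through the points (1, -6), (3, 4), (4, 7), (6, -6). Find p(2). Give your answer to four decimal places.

Put M_i = p'' at the i-th knot. Here h = (2, 1, 2) and Δ = (5, 3, -13/2), so the interior equations h_(i-1)·M_(i-1) + 2(h_(i-1)+h_i)·M_i + h_i·M_(i+1) = 6(Δ_i − Δ_(i-1)) read
  2·M_0 + 6·M_1 + 1·M_2 = 6(Δ_1 - Δ_0) = -12
  1·M_1 + 6·M_2 + 2·M_3 = 6(Δ_2 - Δ_1) = -57
Natural end conditions: M_0 = M_3 = 0.
Forward elimination and back-substitution give M_0 = 0, M_1 = -3/7, M_2 = -66/7, M_3 = 0.
On [1, 3], p(t) = -6 + 36/7·(t - 1) + 0·(t - 1)² - 1/28·(t - 1)³.
With (t - 1) = 1: p(2) = -25/28.

-0.8929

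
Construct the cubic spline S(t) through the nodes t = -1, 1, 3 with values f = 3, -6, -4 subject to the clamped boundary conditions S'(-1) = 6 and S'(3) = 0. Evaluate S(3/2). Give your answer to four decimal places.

-6.8477

Put σ_i = S'' at the i-th knot. Here h = (2, 2) and Δ = (-9/2, 1), so the interior equations h_(i-1)·σ_(i-1) + 2(h_(i-1)+h_i)·σ_i + h_i·σ_(i+1) = 6(Δ_i − Δ_(i-1)) read
  2·σ_0 + 8·σ_1 + 2·σ_2 = 6(Δ_1 - Δ_0) = 33
Clamped end conditions give two more equations: 2h_0·σ_0 + h_0·σ_1 = 6(Δ_0 - S'(-1)) = -63 and h_1·σ_1 + 2h_1·σ_2 = 6(S'(3) - Δ_1) = -6.
Solving the tridiagonal system: σ_0 = -171/8, σ_1 = 45/4, σ_2 = -57/8.
On [1, 3], S(t) = -6 - 33/8·(t - 1) + 45/8·(t - 1)² - 49/32·(t - 1)³.
With (t - 1) = 1/2: S(3/2) = -1753/256.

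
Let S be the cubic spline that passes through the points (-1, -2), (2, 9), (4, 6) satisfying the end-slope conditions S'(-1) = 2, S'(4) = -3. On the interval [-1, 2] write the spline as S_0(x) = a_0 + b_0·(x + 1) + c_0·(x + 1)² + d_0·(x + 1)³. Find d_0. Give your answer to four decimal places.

-0.4426

Put M_i = S'' at the i-th knot. Here h = (3, 2) and Δ = (11/3, -3/2), so the interior equations h_(i-1)·M_(i-1) + 2(h_(i-1)+h_i)·M_i + h_i·M_(i+1) = 6(Δ_i − Δ_(i-1)) read
  3·M_0 + 10·M_1 + 2·M_2 = 6(Δ_1 - Δ_0) = -31
Clamped end conditions give two more equations: 2h_0·M_0 + h_0·M_1 = 6(Δ_0 - S'(-1)) = 10 and h_1·M_1 + 2h_1·M_2 = 6(S'(4) - Δ_1) = -9.
Forward elimination and back-substitution give M_0 = 113/30, M_1 = -21/5, M_2 = -3/20.
On [-1, 2], with S_0(x) = a_0 + b_0·(x + 1) + c_0·(x + 1)² + d_0·(x + 1)³: c_0 = M_0/2 = 113/60, d_0 = (M_1 - M_0)/(6h_0) = -239/540, b_0 = Δ_0 - h_0(2M_0 + M_1)/6 = 2.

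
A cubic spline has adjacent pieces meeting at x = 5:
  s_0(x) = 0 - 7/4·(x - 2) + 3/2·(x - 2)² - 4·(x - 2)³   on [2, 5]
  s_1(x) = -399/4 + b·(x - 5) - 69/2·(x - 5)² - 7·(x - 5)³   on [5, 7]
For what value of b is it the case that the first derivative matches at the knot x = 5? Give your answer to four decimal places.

s_0'(x) = -7/4 + 3·(x - 2) - 12·(x - 2)², so s_0'(5) = -403/4. On the right, s_1'(5) = b, so b = -403/4.

-100.7500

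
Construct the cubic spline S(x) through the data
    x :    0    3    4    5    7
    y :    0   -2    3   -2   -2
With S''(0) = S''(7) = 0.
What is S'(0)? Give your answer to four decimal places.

-3.9588

Let M_i = S''(x_i). Step sizes h_i = 3, 1, 1, 2; slopes of the chords Δ_i = (y_(i+1) - y_i)/h_i = -2/3, 5, -5, 0.
  3·M_0 + 8·M_1 + 1·M_2 = 6(Δ_1 - Δ_0) = 34
  1·M_1 + 4·M_2 + 1·M_3 = 6(Δ_2 - Δ_1) = -60
  1·M_2 + 6·M_3 + 2·M_4 = 6(Δ_3 - Δ_2) = 30
Natural end conditions: M_0 = M_4 = 0.
Solving: M_0 = 0, M_1 = 586/89, M_2 = -1662/89, M_3 = 722/89, M_4 = 0.
On [0, 3], S'(x) = b_0 + 2c_0·x + 3d_0·x² with b_0 = Δ_0 - h_0(2M_0 + M_1)/6 = -1057/267, c_0 = M_0/2 = 0, d_0 = (M_1 - M_0)/(6h_0) = 293/801. So S'(0) = -1057/267.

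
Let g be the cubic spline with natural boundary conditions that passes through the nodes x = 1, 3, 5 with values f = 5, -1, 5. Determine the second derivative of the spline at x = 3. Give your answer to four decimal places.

4.5000

With M_i denoting the second derivative at x_i, h_i = 2, 2, and Δ_i = (y_(i+1) − y_i)/h_i = -3, 3:
  2·M_0 + 8·M_1 + 2·M_2 = 6(Δ_1 - Δ_0) = 36
Natural end conditions: M_0 = M_2 = 0.
Solving the tridiagonal system: M_0 = 0, M_1 = 9/2, M_2 = 0.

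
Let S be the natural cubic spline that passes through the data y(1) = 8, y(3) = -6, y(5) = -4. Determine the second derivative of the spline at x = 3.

Put M_i = S'' at the i-th knot. Here h = (2, 2) and Δ = (-7, 1), so the interior equations h_(i-1)·M_(i-1) + 2(h_(i-1)+h_i)·M_i + h_i·M_(i+1) = 6(Δ_i − Δ_(i-1)) read
  2·M_0 + 8·M_1 + 2·M_2 = 6(Δ_1 - Δ_0) = 48
Natural end conditions: M_0 = M_2 = 0.
Solving: M_0 = 0, M_1 = 6, M_2 = 0.

6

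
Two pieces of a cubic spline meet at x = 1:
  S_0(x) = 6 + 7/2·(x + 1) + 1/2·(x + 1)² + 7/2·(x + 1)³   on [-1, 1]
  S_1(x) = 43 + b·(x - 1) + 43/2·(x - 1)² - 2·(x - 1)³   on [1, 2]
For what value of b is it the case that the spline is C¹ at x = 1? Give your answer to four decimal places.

47.5000

S_0'(x) = 7/2 + 1·(x + 1) + 21/2·(x + 1)², so S_0'(1) = 95/2. On the right, S_1'(1) = b, so b = 95/2.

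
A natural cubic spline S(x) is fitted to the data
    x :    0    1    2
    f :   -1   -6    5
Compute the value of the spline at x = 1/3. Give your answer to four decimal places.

Put σ_i = S'' at the i-th knot. Here h = (1, 1) and Δ = (-5, 11), so the interior equations h_(i-1)·σ_(i-1) + 2(h_(i-1)+h_i)·σ_i + h_i·σ_(i+1) = 6(Δ_i − Δ_(i-1)) read
  1·σ_0 + 4·σ_1 + 1·σ_2 = 6(Δ_1 - Δ_0) = 96
Natural end conditions: σ_0 = σ_2 = 0.
Hence σ_0 = 0, σ_1 = 24, σ_2 = 0.
On [0, 1], S(x) = -1 - 9·x + 0·x² + 4·x³.
With x = 1/3: S(1/3) = -104/27.

-3.8519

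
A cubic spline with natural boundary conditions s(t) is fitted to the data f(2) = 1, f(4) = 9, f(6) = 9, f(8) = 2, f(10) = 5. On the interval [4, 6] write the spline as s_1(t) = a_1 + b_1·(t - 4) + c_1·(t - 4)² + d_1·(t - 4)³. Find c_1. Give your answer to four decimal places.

Put M_i = s'' at the i-th knot. Here h = (2, 2, 2, 2) and Δ = (4, 0, -7/2, 3/2), so the interior equations h_(i-1)·M_(i-1) + 2(h_(i-1)+h_i)·M_i + h_i·M_(i+1) = 6(Δ_i − Δ_(i-1)) read
  2·M_0 + 8·M_1 + 2·M_2 = 6(Δ_1 - Δ_0) = -24
  2·M_1 + 8·M_2 + 2·M_3 = 6(Δ_2 - Δ_1) = -21
  2·M_2 + 8·M_3 + 2·M_4 = 6(Δ_3 - Δ_2) = 30
Natural end conditions: M_0 = M_4 = 0.
Forward elimination and back-substitution give M_0 = 0, M_1 = -123/56, M_2 = -45/14, M_3 = 255/56, M_4 = 0.
On [4, 6], with s_1(t) = a_1 + b_1·(t - 4) + c_1·(t - 4)² + d_1·(t - 4)³: c_1 = M_1/2 = -123/112, d_1 = (M_2 - M_1)/(6h_1) = -19/224, b_1 = Δ_1 - h_1(2M_1 + M_2)/6 = 71/28.

-1.0982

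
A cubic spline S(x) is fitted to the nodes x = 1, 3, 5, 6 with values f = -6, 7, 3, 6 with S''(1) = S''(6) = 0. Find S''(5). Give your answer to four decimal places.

Put σ_i = S'' at the i-th knot. Here h = (2, 2, 1) and Δ = (13/2, -2, 3), so the interior equations h_(i-1)·σ_(i-1) + 2(h_(i-1)+h_i)·σ_i + h_i·σ_(i+1) = 6(Δ_i − Δ_(i-1)) read
  2·σ_0 + 8·σ_1 + 2·σ_2 = 6(Δ_1 - Δ_0) = -51
  2·σ_1 + 6·σ_2 + 1·σ_3 = 6(Δ_2 - Δ_1) = 30
Natural end conditions: σ_0 = σ_3 = 0.
Solving: σ_0 = 0, σ_1 = -183/22, σ_2 = 171/22, σ_3 = 0.

7.7727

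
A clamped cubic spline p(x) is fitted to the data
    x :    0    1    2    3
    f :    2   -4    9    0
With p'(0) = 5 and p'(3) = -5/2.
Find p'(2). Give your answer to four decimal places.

Let σ_i = p''(x_i). Step sizes h_i = 1, 1, 1; slopes of the chords Δ_i = (y_(i+1) - y_i)/h_i = -6, 13, -9.
  1·σ_0 + 4·σ_1 + 1·σ_2 = 6(Δ_1 - Δ_0) = 114
  1·σ_1 + 4·σ_2 + 1·σ_3 = 6(Δ_2 - Δ_1) = -132
Clamped end conditions give two more equations: 2h_0·σ_0 + h_0·σ_1 = 6(Δ_0 - p'(0)) = -66 and h_2·σ_2 + 2h_2·σ_3 = 6(p'(3) - Δ_2) = 39.
Forward elimination and back-substitution give σ_0 = -313/5, σ_1 = 296/5, σ_2 = -301/5, σ_3 = 248/5.
On [2, 3], p'(x) = b_2 + 2c_2·(x - 2) + 3d_2·(x - 2)² with b_2 = Δ_2 - h_2(2σ_2 + σ_3)/6 = 14/5, c_2 = σ_2/2 = -301/10, d_2 = (σ_3 - σ_2)/(6h_2) = 183/10. So p'(2) = 14/5.

2.8000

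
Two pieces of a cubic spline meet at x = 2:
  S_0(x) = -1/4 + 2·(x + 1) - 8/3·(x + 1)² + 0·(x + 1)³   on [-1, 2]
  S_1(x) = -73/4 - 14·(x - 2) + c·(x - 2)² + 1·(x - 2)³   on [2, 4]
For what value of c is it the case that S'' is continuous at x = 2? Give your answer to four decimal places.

-2.6667

S_0''(x) = -16/3 + 0·(x + 1), so S_0''(2) = -16/3. On the right, S_1''(2) = 2c, so c = -8/3.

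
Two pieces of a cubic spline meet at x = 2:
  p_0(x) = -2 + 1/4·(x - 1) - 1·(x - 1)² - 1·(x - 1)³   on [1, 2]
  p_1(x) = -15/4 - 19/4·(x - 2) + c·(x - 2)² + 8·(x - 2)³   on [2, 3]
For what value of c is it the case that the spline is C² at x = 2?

-4

p_0''(x) = -2 - 6·(x - 1), so p_0''(2) = -8. On the right, p_1''(2) = 2c, so c = -4.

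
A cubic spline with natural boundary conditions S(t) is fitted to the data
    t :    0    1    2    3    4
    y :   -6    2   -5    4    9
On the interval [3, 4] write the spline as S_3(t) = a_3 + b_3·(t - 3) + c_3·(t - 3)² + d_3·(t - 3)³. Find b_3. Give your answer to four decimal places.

9.9643

Write M_i for S''(x_i). With h_i = 1, 1, 1, 1 and divided differences Δ_i = 8, -7, 9, 5, the continuity of S' gives the tridiagonal system
  1·M_0 + 4·M_1 + 1·M_2 = 6(Δ_1 - Δ_0) = -90
  1·M_1 + 4·M_2 + 1·M_3 = 6(Δ_2 - Δ_1) = 96
  1·M_2 + 4·M_3 + 1·M_4 = 6(Δ_3 - Δ_2) = -24
Natural end conditions: M_0 = M_4 = 0.
Forward elimination and back-substitution give M_0 = 0, M_1 = -879/28, M_2 = 249/7, M_3 = -417/28, M_4 = 0.
On [3, 4], with S_3(t) = a_3 + b_3·(t - 3) + c_3·(t - 3)² + d_3·(t - 3)³: c_3 = M_3/2 = -417/56, d_3 = (M_4 - M_3)/(6h_3) = 139/56, b_3 = Δ_3 - h_3(2M_3 + M_4)/6 = 279/28.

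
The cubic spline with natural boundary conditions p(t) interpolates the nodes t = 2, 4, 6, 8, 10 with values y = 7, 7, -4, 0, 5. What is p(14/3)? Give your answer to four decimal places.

Write m_i for p''(x_i). With h_i = 2, 2, 2, 2 and divided differences Δ_i = 0, -11/2, 2, 5/2, the continuity of p' gives the tridiagonal system
  2·m_0 + 8·m_1 + 2·m_2 = 6(Δ_1 - Δ_0) = -33
  2·m_1 + 8·m_2 + 2·m_3 = 6(Δ_2 - Δ_1) = 45
  2·m_2 + 8·m_3 + 2·m_4 = 6(Δ_3 - Δ_2) = 3
Natural end conditions: m_0 = m_4 = 0.
Solving the tridiagonal system: m_0 = 0, m_1 = -6, m_2 = 15/2, m_3 = -3/2, m_4 = 0.
On [4, 6], p(t) = 7 - 4·(t - 4) - 3·(t - 4)² + 9/8·(t - 4)³.
With (t - 4) = 2/3: p(14/3) = 10/3.

3.3333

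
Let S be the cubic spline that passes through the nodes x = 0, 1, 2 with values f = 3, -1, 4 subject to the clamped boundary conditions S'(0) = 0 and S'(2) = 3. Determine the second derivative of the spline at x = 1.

24

With m_i denoting the second derivative at x_i, h_i = 1, 1, and Δ_i = (y_(i+1) − y_i)/h_i = -4, 5:
  1·m_0 + 4·m_1 + 1·m_2 = 6(Δ_1 - Δ_0) = 54
Clamped end conditions give two more equations: 2h_0·m_0 + h_0·m_1 = 6(Δ_0 - S'(0)) = -24 and h_1·m_1 + 2h_1·m_2 = 6(S'(2) - Δ_1) = -12.
Hence m_0 = -24, m_1 = 24, m_2 = -18.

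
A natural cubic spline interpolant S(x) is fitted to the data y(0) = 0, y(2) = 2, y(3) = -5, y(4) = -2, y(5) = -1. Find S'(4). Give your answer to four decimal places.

3.6512

With M_i denoting the second derivative at x_i, h_i = 2, 1, 1, 1, and Δ_i = (y_(i+1) − y_i)/h_i = 1, -7, 3, 1:
  2·M_0 + 6·M_1 + 1·M_2 = 6(Δ_1 - Δ_0) = -48
  1·M_1 + 4·M_2 + 1·M_3 = 6(Δ_2 - Δ_1) = 60
  1·M_2 + 4·M_3 + 1·M_4 = 6(Δ_3 - Δ_2) = -12
Natural end conditions: M_0 = M_4 = 0.
Forward elimination and back-substitution give M_0 = 0, M_1 = -486/43, M_2 = 852/43, M_3 = -342/43, M_4 = 0.
On [4, 5], S'(x) = b_3 + 2c_3·(x - 4) + 3d_3·(x - 4)² with b_3 = Δ_3 - h_3(2M_3 + M_4)/6 = 157/43, c_3 = M_3/2 = -171/43, d_3 = (M_4 - M_3)/(6h_3) = 57/43. So S'(4) = 157/43.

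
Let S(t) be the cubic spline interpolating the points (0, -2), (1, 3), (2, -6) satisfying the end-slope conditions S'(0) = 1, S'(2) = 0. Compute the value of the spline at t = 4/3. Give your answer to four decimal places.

0.1852

Let m_i = S''(x_i). Step sizes h_i = 1, 1; slopes of the chords Δ_i = (y_(i+1) - y_i)/h_i = 5, -9.
  1·m_0 + 4·m_1 + 1·m_2 = 6(Δ_1 - Δ_0) = -84
Clamped end conditions give two more equations: 2h_0·m_0 + h_0·m_1 = 6(Δ_0 - S'(0)) = 24 and h_1·m_1 + 2h_1·m_2 = 6(S'(2) - Δ_1) = 54.
Forward elimination and back-substitution give m_0 = 65/2, m_1 = -41, m_2 = 95/2.
On [1, 2], S(t) = 3 - 13/4·(t - 1) - 41/2·(t - 1)² + 59/4·(t - 1)³.
With (t - 1) = 1/3: S(4/3) = 5/27.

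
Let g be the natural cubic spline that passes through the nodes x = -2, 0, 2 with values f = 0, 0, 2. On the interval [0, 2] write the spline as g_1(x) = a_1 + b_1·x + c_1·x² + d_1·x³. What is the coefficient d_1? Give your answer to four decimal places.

Put m_i = g'' at the i-th knot. Here h = (2, 2) and Δ = (0, 1), so the interior equations h_(i-1)·m_(i-1) + 2(h_(i-1)+h_i)·m_i + h_i·m_(i+1) = 6(Δ_i − Δ_(i-1)) read
  2·m_0 + 8·m_1 + 2·m_2 = 6(Δ_1 - Δ_0) = 6
Natural end conditions: m_0 = m_2 = 0.
Solving the tridiagonal system: m_0 = 0, m_1 = 3/4, m_2 = 0.
On [0, 2], with g_1(x) = a_1 + b_1·x + c_1·x² + d_1·x³: c_1 = m_1/2 = 3/8, d_1 = (m_2 - m_1)/(6h_1) = -1/16, b_1 = Δ_1 - h_1(2m_1 + m_2)/6 = 1/2.

-0.0625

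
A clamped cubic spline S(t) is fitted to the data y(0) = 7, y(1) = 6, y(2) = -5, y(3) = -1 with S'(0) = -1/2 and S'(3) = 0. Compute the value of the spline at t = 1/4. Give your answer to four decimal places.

With m_i denoting the second derivative at x_i, h_i = 1, 1, 1, and Δ_i = (y_(i+1) − y_i)/h_i = -1, -11, 4:
  1·m_0 + 4·m_1 + 1·m_2 = 6(Δ_1 - Δ_0) = -60
  1·m_1 + 4·m_2 + 1·m_3 = 6(Δ_2 - Δ_1) = 90
Clamped end conditions give two more equations: 2h_0·m_0 + h_0·m_1 = 6(Δ_0 - S'(0)) = -3 and h_2·m_2 + 2h_2·m_3 = 6(S'(3) - Δ_2) = -24.
Hence m_0 = 182/15, m_1 = -409/15, m_2 = 554/15, m_3 = -457/15.
On [0, 1], S(t) = 7 - 1/2·t + 91/15·t² - 197/30·t³.
With t = 1/4: S(1/4) = 4577/640.

7.1516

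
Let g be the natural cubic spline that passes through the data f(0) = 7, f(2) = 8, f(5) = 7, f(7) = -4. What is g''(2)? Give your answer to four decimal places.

0.4725

Let M_i = g''(x_i). Step sizes h_i = 2, 3, 2; slopes of the chords Δ_i = (y_(i+1) - y_i)/h_i = 1/2, -1/3, -11/2.
  2·M_0 + 10·M_1 + 3·M_2 = 6(Δ_1 - Δ_0) = -5
  3·M_1 + 10·M_2 + 2·M_3 = 6(Δ_2 - Δ_1) = -31
Natural end conditions: M_0 = M_3 = 0.
Hence M_0 = 0, M_1 = 43/91, M_2 = -295/91, M_3 = 0.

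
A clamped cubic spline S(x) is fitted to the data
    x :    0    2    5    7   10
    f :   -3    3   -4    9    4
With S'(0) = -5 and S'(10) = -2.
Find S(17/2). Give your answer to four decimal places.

8.9194

Put m_i = S'' at the i-th knot. Here h = (2, 3, 2, 3) and Δ = (3, -7/3, 13/2, -5/3), so the interior equations h_(i-1)·m_(i-1) + 2(h_(i-1)+h_i)·m_i + h_i·m_(i+1) = 6(Δ_i − Δ_(i-1)) read
  2·m_0 + 10·m_1 + 3·m_2 = 6(Δ_1 - Δ_0) = -32
  3·m_1 + 10·m_2 + 2·m_3 = 6(Δ_2 - Δ_1) = 53
  2·m_2 + 10·m_3 + 3·m_4 = 6(Δ_3 - Δ_2) = -49
Clamped end conditions give two more equations: 2h_0·m_0 + h_0·m_1 = 6(Δ_0 - S'(0)) = 48 and h_3·m_3 + 2h_3·m_4 = 6(S'(10) - Δ_3) = -2.
Hence m_0 = 14557/870, m_1 = -4117/435, m_2 = 4231/435, m_3 = -3452/435, m_4 = 527/145.
On [7, 10], S(x) = 9 + 1291/290·(x - 7) - 1726/435·(x - 7)² + 5033/7830·(x - 7)³.
With (x - 7) = 3/2: S(17/2) = 20693/2320.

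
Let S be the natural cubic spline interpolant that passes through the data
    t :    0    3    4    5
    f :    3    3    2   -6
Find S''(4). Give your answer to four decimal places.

-10.6452

With M_i denoting the second derivative at x_i, h_i = 3, 1, 1, and Δ_i = (y_(i+1) − y_i)/h_i = 0, -1, -8:
  3·M_0 + 8·M_1 + 1·M_2 = 6(Δ_1 - Δ_0) = -6
  1·M_1 + 4·M_2 + 1·M_3 = 6(Δ_2 - Δ_1) = -42
Natural end conditions: M_0 = M_3 = 0.
Forward elimination and back-substitution give M_0 = 0, M_1 = 18/31, M_2 = -330/31, M_3 = 0.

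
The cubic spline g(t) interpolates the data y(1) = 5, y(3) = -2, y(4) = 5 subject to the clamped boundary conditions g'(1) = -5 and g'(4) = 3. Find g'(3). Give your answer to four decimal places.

Let M_i = g''(x_i). Step sizes h_i = 2, 1; slopes of the chords Δ_i = (y_(i+1) - y_i)/h_i = -7/2, 7.
  2·M_0 + 6·M_1 + 1·M_2 = 6(Δ_1 - Δ_0) = 63
Clamped end conditions give two more equations: 2h_0·M_0 + h_0·M_1 = 6(Δ_0 - g'(1)) = 9 and h_1·M_1 + 2h_1·M_2 = 6(g'(4) - Δ_1) = -24.
Forward elimination and back-substitution give M_0 = -67/12, M_1 = 47/3, M_2 = -119/6.
On [3, 4], g'(t) = b_1 + 2c_1·(t - 3) + 3d_1·(t - 3)² with b_1 = Δ_1 - h_1(2M_1 + M_2)/6 = 61/12, c_1 = M_1/2 = 47/6, d_1 = (M_2 - M_1)/(6h_1) = -71/12. So g'(3) = 61/12.

5.0833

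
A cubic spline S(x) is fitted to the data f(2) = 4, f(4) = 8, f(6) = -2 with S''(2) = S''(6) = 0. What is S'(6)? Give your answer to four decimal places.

-6.7500

Put M_i = S'' at the i-th knot. Here h = (2, 2) and Δ = (2, -5), so the interior equations h_(i-1)·M_(i-1) + 2(h_(i-1)+h_i)·M_i + h_i·M_(i+1) = 6(Δ_i − Δ_(i-1)) read
  2·M_0 + 8·M_1 + 2·M_2 = 6(Δ_1 - Δ_0) = -42
Natural end conditions: M_0 = M_2 = 0.
Solving the tridiagonal system: M_0 = 0, M_1 = -21/4, M_2 = 0.
On [4, 6], S'(x) = b_1 + 2c_1·(x - 4) + 3d_1·(x - 4)² with b_1 = Δ_1 - h_1(2M_1 + M_2)/6 = -3/2, c_1 = M_1/2 = -21/8, d_1 = (M_2 - M_1)/(6h_1) = 7/16. So S'(6) = -27/4.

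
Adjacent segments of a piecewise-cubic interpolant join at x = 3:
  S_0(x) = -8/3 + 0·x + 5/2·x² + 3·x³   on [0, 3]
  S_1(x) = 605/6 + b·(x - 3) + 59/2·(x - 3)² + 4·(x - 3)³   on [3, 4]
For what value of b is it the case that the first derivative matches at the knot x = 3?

96

S_0'(x) = 0 + 5·x + 9·x², so S_0'(3) = 96. On the right, S_1'(3) = b, so b = 96.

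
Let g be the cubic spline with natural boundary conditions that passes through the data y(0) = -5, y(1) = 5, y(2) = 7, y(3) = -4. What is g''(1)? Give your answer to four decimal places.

Put M_i = g'' at the i-th knot. Here h = (1, 1, 1) and Δ = (10, 2, -11), so the interior equations h_(i-1)·M_(i-1) + 2(h_(i-1)+h_i)·M_i + h_i·M_(i+1) = 6(Δ_i − Δ_(i-1)) read
  1·M_0 + 4·M_1 + 1·M_2 = 6(Δ_1 - Δ_0) = -48
  1·M_1 + 4·M_2 + 1·M_3 = 6(Δ_2 - Δ_1) = -78
Natural end conditions: M_0 = M_3 = 0.
Solving: M_0 = 0, M_1 = -38/5, M_2 = -88/5, M_3 = 0.

-7.6000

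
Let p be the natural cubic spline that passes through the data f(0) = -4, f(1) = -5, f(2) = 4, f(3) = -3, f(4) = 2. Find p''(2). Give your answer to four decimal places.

-36.8571

Put m_i = p'' at the i-th knot. Here h = (1, 1, 1, 1) and Δ = (-1, 9, -7, 5), so the interior equations h_(i-1)·m_(i-1) + 2(h_(i-1)+h_i)·m_i + h_i·m_(i+1) = 6(Δ_i − Δ_(i-1)) read
  1·m_0 + 4·m_1 + 1·m_2 = 6(Δ_1 - Δ_0) = 60
  1·m_1 + 4·m_2 + 1·m_3 = 6(Δ_2 - Δ_1) = -96
  1·m_2 + 4·m_3 + 1·m_4 = 6(Δ_3 - Δ_2) = 72
Natural end conditions: m_0 = m_4 = 0.
Hence m_0 = 0, m_1 = 339/14, m_2 = -258/7, m_3 = 381/14, m_4 = 0.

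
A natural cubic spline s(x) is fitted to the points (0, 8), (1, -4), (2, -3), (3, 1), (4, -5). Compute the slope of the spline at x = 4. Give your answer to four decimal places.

-8.6607

Put M_i = s'' at the i-th knot. Here h = (1, 1, 1, 1) and Δ = (-12, 1, 4, -6), so the interior equations h_(i-1)·M_(i-1) + 2(h_(i-1)+h_i)·M_i + h_i·M_(i+1) = 6(Δ_i − Δ_(i-1)) read
  1·M_0 + 4·M_1 + 1·M_2 = 6(Δ_1 - Δ_0) = 78
  1·M_1 + 4·M_2 + 1·M_3 = 6(Δ_2 - Δ_1) = 18
  1·M_2 + 4·M_3 + 1·M_4 = 6(Δ_3 - Δ_2) = -60
Natural end conditions: M_0 = M_4 = 0.
Hence M_0 = 0, M_1 = 519/28, M_2 = 27/7, M_3 = -447/28, M_4 = 0.
On [3, 4], s'(x) = b_3 + 2c_3·(x - 3) + 3d_3·(x - 3)² with b_3 = Δ_3 - h_3(2M_3 + M_4)/6 = -19/28, c_3 = M_3/2 = -447/56, d_3 = (M_4 - M_3)/(6h_3) = 149/56. So s'(4) = -485/56.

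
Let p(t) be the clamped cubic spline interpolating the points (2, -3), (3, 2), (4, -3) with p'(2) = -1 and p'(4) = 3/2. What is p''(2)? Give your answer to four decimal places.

Write σ_i for p''(x_i). With h_i = 1, 1 and divided differences Δ_i = 5, -5, the continuity of p' gives the tridiagonal system
  1·σ_0 + 4·σ_1 + 1·σ_2 = 6(Δ_1 - Δ_0) = -60
Clamped end conditions give two more equations: 2h_0·σ_0 + h_0·σ_1 = 6(Δ_0 - p'(2)) = 36 and h_1·σ_1 + 2h_1·σ_2 = 6(p'(4) - Δ_1) = 39.
Solving the tridiagonal system: σ_0 = 137/4, σ_1 = -65/2, σ_2 = 143/4.

34.2500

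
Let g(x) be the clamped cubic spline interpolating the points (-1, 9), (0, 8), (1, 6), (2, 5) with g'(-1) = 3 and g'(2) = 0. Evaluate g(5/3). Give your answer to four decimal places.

5.1407

Let M_i = g''(x_i). Step sizes h_i = 1, 1, 1; slopes of the chords Δ_i = (y_(i+1) - y_i)/h_i = -1, -2, -1.
  1·M_0 + 4·M_1 + 1·M_2 = 6(Δ_1 - Δ_0) = -6
  1·M_1 + 4·M_2 + 1·M_3 = 6(Δ_2 - Δ_1) = 6
Clamped end conditions give two more equations: 2h_0·M_0 + h_0·M_1 = 6(Δ_0 - g'(-1)) = -24 and h_2·M_2 + 2h_2·M_3 = 6(g'(2) - Δ_2) = 6.
Hence M_0 = -64/5, M_1 = 8/5, M_2 = 2/5, M_3 = 14/5.
On [1, 2], g(x) = 6 - 8/5·(x - 1) + 1/5·(x - 1)² + 2/5·(x - 1)³.
With (x - 1) = 2/3: g(5/3) = 694/135.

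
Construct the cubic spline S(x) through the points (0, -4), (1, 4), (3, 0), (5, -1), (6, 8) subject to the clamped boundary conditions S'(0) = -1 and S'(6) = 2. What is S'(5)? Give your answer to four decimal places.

9.1250

Put m_i = S'' at the i-th knot. Here h = (1, 2, 2, 1) and Δ = (8, -2, -1/2, 9), so the interior equations h_(i-1)·m_(i-1) + 2(h_(i-1)+h_i)·m_i + h_i·m_(i+1) = 6(Δ_i − Δ_(i-1)) read
  1·m_0 + 6·m_1 + 2·m_2 = 6(Δ_1 - Δ_0) = -60
  2·m_1 + 8·m_2 + 2·m_3 = 6(Δ_2 - Δ_1) = 9
  2·m_2 + 6·m_3 + 1·m_4 = 6(Δ_3 - Δ_2) = 57
Clamped end conditions give two more equations: 2h_0·m_0 + h_0·m_1 = 6(Δ_0 - S'(0)) = 54 and h_3·m_3 + 2h_3·m_4 = 6(S'(6) - Δ_3) = -42.
Forward elimination and back-substitution give m_0 = 141/4, m_1 = -33/2, m_2 = 15/8, m_3 = 27/2, m_4 = -111/4.
On [5, 6], S'(x) = b_3 + 2c_3·(x - 5) + 3d_3·(x - 5)² with b_3 = Δ_3 - h_3(2m_3 + m_4)/6 = 73/8, c_3 = m_3/2 = 27/4, d_3 = (m_4 - m_3)/(6h_3) = -55/8. So S'(5) = 73/8.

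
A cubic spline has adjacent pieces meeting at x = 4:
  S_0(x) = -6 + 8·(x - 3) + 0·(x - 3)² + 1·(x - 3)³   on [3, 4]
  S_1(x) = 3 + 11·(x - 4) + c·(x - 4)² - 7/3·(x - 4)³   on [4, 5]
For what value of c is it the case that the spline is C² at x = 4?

3

S_0''(x) = 0 + 6·(x - 3), so S_0''(4) = 6. On the right, S_1''(4) = 2c, so c = 3.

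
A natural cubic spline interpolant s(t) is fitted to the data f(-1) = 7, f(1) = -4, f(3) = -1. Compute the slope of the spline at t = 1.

With m_i denoting the second derivative at x_i, h_i = 2, 2, and Δ_i = (y_(i+1) − y_i)/h_i = -11/2, 3/2:
  2·m_0 + 8·m_1 + 2·m_2 = 6(Δ_1 - Δ_0) = 42
Natural end conditions: m_0 = m_2 = 0.
Hence m_0 = 0, m_1 = 21/4, m_2 = 0.
On [1, 3], s'(t) = b_1 + 2c_1·(t - 1) + 3d_1·(t - 1)² with b_1 = Δ_1 - h_1(2m_1 + m_2)/6 = -2, c_1 = m_1/2 = 21/8, d_1 = (m_2 - m_1)/(6h_1) = -7/16. So s'(1) = -2.

-2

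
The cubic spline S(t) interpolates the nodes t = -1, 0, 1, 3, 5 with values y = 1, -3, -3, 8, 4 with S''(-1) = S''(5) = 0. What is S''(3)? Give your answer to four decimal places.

Let m_i = S''(x_i). Step sizes h_i = 1, 1, 2, 2; slopes of the chords Δ_i = (y_(i+1) - y_i)/h_i = -4, 0, 11/2, -2.
  1·m_0 + 4·m_1 + 1·m_2 = 6(Δ_1 - Δ_0) = 24
  1·m_1 + 6·m_2 + 2·m_3 = 6(Δ_2 - Δ_1) = 33
  2·m_2 + 8·m_3 + 2·m_4 = 6(Δ_3 - Δ_2) = -45
Natural end conditions: m_0 = m_4 = 0.
Solving: m_0 = 0, m_1 = 117/28, m_2 = 51/7, m_3 = -417/56, m_4 = 0.

-7.4464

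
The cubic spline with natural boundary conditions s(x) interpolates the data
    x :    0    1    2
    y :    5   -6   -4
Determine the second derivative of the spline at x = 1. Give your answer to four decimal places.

19.5000

Let M_i = s''(x_i). Step sizes h_i = 1, 1; slopes of the chords Δ_i = (y_(i+1) - y_i)/h_i = -11, 2.
  1·M_0 + 4·M_1 + 1·M_2 = 6(Δ_1 - Δ_0) = 78
Natural end conditions: M_0 = M_2 = 0.
Solving: M_0 = 0, M_1 = 39/2, M_2 = 0.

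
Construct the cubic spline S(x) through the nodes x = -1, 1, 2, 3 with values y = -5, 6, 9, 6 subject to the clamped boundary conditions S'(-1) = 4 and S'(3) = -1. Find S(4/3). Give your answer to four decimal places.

7.6684

Put σ_i = S'' at the i-th knot. Here h = (2, 1, 1) and Δ = (11/2, 3, -3), so the interior equations h_(i-1)·σ_(i-1) + 2(h_(i-1)+h_i)·σ_i + h_i·σ_(i+1) = 6(Δ_i − Δ_(i-1)) read
  2·σ_0 + 6·σ_1 + 1·σ_2 = 6(Δ_1 - Δ_0) = -15
  1·σ_1 + 4·σ_2 + 1·σ_3 = 6(Δ_2 - Δ_1) = -36
Clamped end conditions give two more equations: 2h_0·σ_0 + h_0·σ_1 = 6(Δ_0 - S'(-1)) = 9 and h_2·σ_2 + 2h_2·σ_3 = 6(S'(3) - Δ_2) = 12.
Hence σ_0 = 67/22, σ_1 = -35/22, σ_2 = -127/11, σ_3 = 259/22.
On [1, 2], S(x) = 6 + 60/11·(x - 1) - 35/44·(x - 1)² - 73/44·(x - 1)³.
With (x - 1) = 1/3: S(4/3) = 4555/594.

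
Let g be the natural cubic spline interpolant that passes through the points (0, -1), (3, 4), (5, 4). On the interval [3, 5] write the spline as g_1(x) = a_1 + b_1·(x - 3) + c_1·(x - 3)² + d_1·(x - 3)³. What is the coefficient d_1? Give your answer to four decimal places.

0.0833

Write m_i for g''(x_i). With h_i = 3, 2 and divided differences Δ_i = 5/3, 0, the continuity of g' gives the tridiagonal system
  3·m_0 + 10·m_1 + 2·m_2 = 6(Δ_1 - Δ_0) = -10
Natural end conditions: m_0 = m_2 = 0.
Solving the tridiagonal system: m_0 = 0, m_1 = -1, m_2 = 0.
On [3, 5], with g_1(x) = a_1 + b_1·(x - 3) + c_1·(x - 3)² + d_1·(x - 3)³: c_1 = m_1/2 = -1/2, d_1 = (m_2 - m_1)/(6h_1) = 1/12, b_1 = Δ_1 - h_1(2m_1 + m_2)/6 = 2/3.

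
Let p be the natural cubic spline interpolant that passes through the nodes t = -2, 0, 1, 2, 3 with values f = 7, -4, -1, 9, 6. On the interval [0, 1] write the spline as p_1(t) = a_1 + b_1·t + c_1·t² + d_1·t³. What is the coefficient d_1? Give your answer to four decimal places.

Put m_i = p'' at the i-th knot. Here h = (2, 1, 1, 1) and Δ = (-11/2, 3, 10, -3), so the interior equations h_(i-1)·m_(i-1) + 2(h_(i-1)+h_i)·m_i + h_i·m_(i+1) = 6(Δ_i − Δ_(i-1)) read
  2·m_0 + 6·m_1 + 1·m_2 = 6(Δ_1 - Δ_0) = 51
  1·m_1 + 4·m_2 + 1·m_3 = 6(Δ_2 - Δ_1) = 42
  1·m_2 + 4·m_3 + 1·m_4 = 6(Δ_3 - Δ_2) = -78
Natural end conditions: m_0 = m_4 = 0.
Hence m_0 = 0, m_1 = 519/86, m_2 = 636/43, m_3 = -1995/86, m_4 = 0.
On [0, 1], with p_1(t) = a_1 + b_1·t + c_1·t² + d_1·t³: c_1 = m_1/2 = 519/172, d_1 = (m_2 - m_1)/(6h_1) = 251/172, b_1 = Δ_1 - h_1(2m_1 + m_2)/6 = -127/86.

1.4593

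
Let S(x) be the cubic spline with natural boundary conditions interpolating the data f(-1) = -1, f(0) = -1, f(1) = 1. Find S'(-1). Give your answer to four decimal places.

Put σ_i = S'' at the i-th knot. Here h = (1, 1) and Δ = (0, 2), so the interior equations h_(i-1)·σ_(i-1) + 2(h_(i-1)+h_i)·σ_i + h_i·σ_(i+1) = 6(Δ_i − Δ_(i-1)) read
  1·σ_0 + 4·σ_1 + 1·σ_2 = 6(Δ_1 - Δ_0) = 12
Natural end conditions: σ_0 = σ_2 = 0.
Solving the tridiagonal system: σ_0 = 0, σ_1 = 3, σ_2 = 0.
On [-1, 0], S'(x) = b_0 + 2c_0·(x + 1) + 3d_0·(x + 1)² with b_0 = Δ_0 - h_0(2σ_0 + σ_1)/6 = -1/2, c_0 = σ_0/2 = 0, d_0 = (σ_1 - σ_0)/(6h_0) = 1/2. So S'(-1) = -1/2.

-0.5000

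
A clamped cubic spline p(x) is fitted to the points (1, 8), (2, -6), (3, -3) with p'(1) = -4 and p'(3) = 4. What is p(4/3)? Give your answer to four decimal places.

4.3889

With M_i denoting the second derivative at x_i, h_i = 1, 1, and Δ_i = (y_(i+1) − y_i)/h_i = -14, 3:
  1·M_0 + 4·M_1 + 1·M_2 = 6(Δ_1 - Δ_0) = 102
Clamped end conditions give two more equations: 2h_0·M_0 + h_0·M_1 = 6(Δ_0 - p'(1)) = -60 and h_1·M_1 + 2h_1·M_2 = 6(p'(3) - Δ_1) = 6.
Forward elimination and back-substitution give M_0 = -103/2, M_1 = 43, M_2 = -37/2.
On [1, 2], p(x) = 8 - 4·(x - 1) - 103/4·(x - 1)² + 63/4·(x - 1)³.
With (x - 1) = 1/3: p(4/3) = 79/18.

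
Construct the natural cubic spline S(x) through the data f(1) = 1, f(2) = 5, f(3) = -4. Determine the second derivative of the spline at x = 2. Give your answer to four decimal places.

-19.5000

Write m_i for S''(x_i). With h_i = 1, 1 and divided differences Δ_i = 4, -9, the continuity of S' gives the tridiagonal system
  1·m_0 + 4·m_1 + 1·m_2 = 6(Δ_1 - Δ_0) = -78
Natural end conditions: m_0 = m_2 = 0.
Solving the tridiagonal system: m_0 = 0, m_1 = -39/2, m_2 = 0.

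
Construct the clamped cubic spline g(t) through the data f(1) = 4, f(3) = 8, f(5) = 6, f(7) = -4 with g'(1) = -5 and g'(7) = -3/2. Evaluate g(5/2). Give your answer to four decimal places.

5.9969

Write M_i for g''(x_i). With h_i = 2, 2, 2 and divided differences Δ_i = 2, -1, -5, the continuity of g' gives the tridiagonal system
  2·M_0 + 8·M_1 + 2·M_2 = 6(Δ_1 - Δ_0) = -18
  2·M_1 + 8·M_2 + 2·M_3 = 6(Δ_2 - Δ_1) = -24
Clamped end conditions give two more equations: 2h_0·M_0 + h_0·M_1 = 6(Δ_0 - g'(1)) = 42 and h_2·M_2 + 2h_2·M_3 = 6(g'(7) - Δ_2) = 21.
Solving the tridiagonal system: M_0 = 383/30, M_1 = -68/15, M_2 = -109/30, M_3 = 106/15.
On [1, 3], g(t) = 4 - 5·(t - 1) + 383/60·(t - 1)² - 173/120·(t - 1)³.
With (t - 1) = 3/2: g(5/2) = 1919/320.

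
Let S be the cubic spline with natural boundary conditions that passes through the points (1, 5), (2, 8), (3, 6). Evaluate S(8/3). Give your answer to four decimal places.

With M_i denoting the second derivative at x_i, h_i = 1, 1, and Δ_i = (y_(i+1) − y_i)/h_i = 3, -2:
  1·M_0 + 4·M_1 + 1·M_2 = 6(Δ_1 - Δ_0) = -30
Natural end conditions: M_0 = M_2 = 0.
Solving: M_0 = 0, M_1 = -15/2, M_2 = 0.
On [2, 3], S(x) = 8 + 1/2·(x - 2) - 15/4·(x - 2)² + 5/4·(x - 2)³.
With (x - 2) = 2/3: S(8/3) = 190/27.

7.0370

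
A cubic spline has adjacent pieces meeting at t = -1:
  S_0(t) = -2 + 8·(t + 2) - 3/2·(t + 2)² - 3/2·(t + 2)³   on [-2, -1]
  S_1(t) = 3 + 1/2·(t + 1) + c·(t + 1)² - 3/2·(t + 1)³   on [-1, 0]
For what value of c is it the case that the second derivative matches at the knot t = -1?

S_0''(t) = -3 - 9·(t + 2), so S_0''(-1) = -12. On the right, S_1''(-1) = 2c, so c = -6.

-6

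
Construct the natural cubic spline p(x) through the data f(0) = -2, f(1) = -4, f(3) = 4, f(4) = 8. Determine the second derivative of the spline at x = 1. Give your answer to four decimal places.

6.7500

With σ_i denoting the second derivative at x_i, h_i = 1, 2, 1, and Δ_i = (y_(i+1) − y_i)/h_i = -2, 4, 4:
  1·σ_0 + 6·σ_1 + 2·σ_2 = 6(Δ_1 - Δ_0) = 36
  2·σ_1 + 6·σ_2 + 1·σ_3 = 6(Δ_2 - Δ_1) = 0
Natural end conditions: σ_0 = σ_3 = 0.
Solving the tridiagonal system: σ_0 = 0, σ_1 = 27/4, σ_2 = -9/4, σ_3 = 0.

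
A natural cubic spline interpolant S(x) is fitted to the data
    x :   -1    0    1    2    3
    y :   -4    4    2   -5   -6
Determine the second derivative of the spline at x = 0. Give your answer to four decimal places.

Let M_i = S''(x_i). Step sizes h_i = 1, 1, 1, 1; slopes of the chords Δ_i = (y_(i+1) - y_i)/h_i = 8, -2, -7, -1.
  1·M_0 + 4·M_1 + 1·M_2 = 6(Δ_1 - Δ_0) = -60
  1·M_1 + 4·M_2 + 1·M_3 = 6(Δ_2 - Δ_1) = -30
  1·M_2 + 4·M_3 + 1·M_4 = 6(Δ_3 - Δ_2) = 36
Natural end conditions: M_0 = M_4 = 0.
Hence M_0 = 0, M_1 = -93/7, M_2 = -48/7, M_3 = 75/7, M_4 = 0.

-13.2857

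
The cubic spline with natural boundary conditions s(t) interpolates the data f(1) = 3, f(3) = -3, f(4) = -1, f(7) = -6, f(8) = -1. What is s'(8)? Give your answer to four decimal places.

6.2246

Write M_i for s''(x_i). With h_i = 2, 1, 3, 1 and divided differences Δ_i = -3, 2, -5/3, 5, the continuity of s' gives the tridiagonal system
  2·M_0 + 6·M_1 + 1·M_2 = 6(Δ_1 - Δ_0) = 30
  1·M_1 + 8·M_2 + 3·M_3 = 6(Δ_2 - Δ_1) = -22
  3·M_2 + 8·M_3 + 1·M_4 = 6(Δ_3 - Δ_2) = 40
Natural end conditions: M_0 = M_4 = 0.
Solving the tridiagonal system: M_0 = 0, M_1 = 139/23, M_2 = -144/23, M_3 = 169/23, M_4 = 0.
On [7, 8], s'(t) = b_3 + 2c_3·(t - 7) + 3d_3·(t - 7)² with b_3 = Δ_3 - h_3(2M_3 + M_4)/6 = 176/69, c_3 = M_3/2 = 169/46, d_3 = (M_4 - M_3)/(6h_3) = -169/138. So s'(8) = 859/138.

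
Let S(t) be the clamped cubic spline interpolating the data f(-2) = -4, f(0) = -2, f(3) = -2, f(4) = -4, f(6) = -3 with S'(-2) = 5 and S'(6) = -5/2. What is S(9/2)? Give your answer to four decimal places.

Let M_i = S''(x_i). Step sizes h_i = 2, 3, 1, 2; slopes of the chords Δ_i = (y_(i+1) - y_i)/h_i = 1, 0, -2, 1/2.
  2·M_0 + 10·M_1 + 3·M_2 = 6(Δ_1 - Δ_0) = -6
  3·M_1 + 8·M_2 + 1·M_3 = 6(Δ_2 - Δ_1) = -12
  1·M_2 + 6·M_3 + 2·M_4 = 6(Δ_3 - Δ_2) = 15
Clamped end conditions give two more equations: 2h_0·M_0 + h_0·M_1 = 6(Δ_0 - S'(-2)) = -24 and h_3·M_3 + 2h_3·M_4 = 6(S'(6) - Δ_3) = -18.
Forward elimination and back-substitution give M_0 = -231/34, M_1 = 27/17, M_2 = -47/17, M_3 = 91/17, M_4 = -122/17.
On [4, 6], S(t) = -4 - 23/34·(t - 4) + 91/34·(t - 4)² - 71/68·(t - 4)³.
With (t - 4) = 1/2: S(9/2) = -2067/544.

-3.7996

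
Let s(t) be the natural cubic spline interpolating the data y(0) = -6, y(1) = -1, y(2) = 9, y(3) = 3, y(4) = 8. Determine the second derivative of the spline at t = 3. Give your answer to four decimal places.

Let M_i = s''(x_i). Step sizes h_i = 1, 1, 1, 1; slopes of the chords Δ_i = (y_(i+1) - y_i)/h_i = 5, 10, -6, 5.
  1·M_0 + 4·M_1 + 1·M_2 = 6(Δ_1 - Δ_0) = 30
  1·M_1 + 4·M_2 + 1·M_3 = 6(Δ_2 - Δ_1) = -96
  1·M_2 + 4·M_3 + 1·M_4 = 6(Δ_3 - Δ_2) = 66
Natural end conditions: M_0 = M_4 = 0.
Hence M_0 = 0, M_1 = 225/14, M_2 = -240/7, M_3 = 351/14, M_4 = 0.

25.0714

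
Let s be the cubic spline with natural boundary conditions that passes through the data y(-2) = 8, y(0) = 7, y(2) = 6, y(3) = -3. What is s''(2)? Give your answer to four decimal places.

-9.2727

With M_i denoting the second derivative at x_i, h_i = 2, 2, 1, and Δ_i = (y_(i+1) − y_i)/h_i = -1/2, -1/2, -9:
  2·M_0 + 8·M_1 + 2·M_2 = 6(Δ_1 - Δ_0) = 0
  2·M_1 + 6·M_2 + 1·M_3 = 6(Δ_2 - Δ_1) = -51
Natural end conditions: M_0 = M_3 = 0.
Forward elimination and back-substitution give M_0 = 0, M_1 = 51/22, M_2 = -102/11, M_3 = 0.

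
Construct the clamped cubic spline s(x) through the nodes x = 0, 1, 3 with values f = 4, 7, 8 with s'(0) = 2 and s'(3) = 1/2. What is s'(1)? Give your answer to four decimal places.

Write M_i for s''(x_i). With h_i = 1, 2 and divided differences Δ_i = 3, 1/2, the continuity of s' gives the tridiagonal system
  1·M_0 + 6·M_1 + 2·M_2 = 6(Δ_1 - Δ_0) = -15
Clamped end conditions give two more equations: 2h_0·M_0 + h_0·M_1 = 6(Δ_0 - s'(0)) = 6 and h_1·M_1 + 2h_1·M_2 = 6(s'(3) - Δ_1) = 0.
Hence M_0 = 5, M_1 = -4, M_2 = 2.
On [1, 3], s'(x) = b_1 + 2c_1·(x - 1) + 3d_1·(x - 1)² with b_1 = Δ_1 - h_1(2M_1 + M_2)/6 = 5/2, c_1 = M_1/2 = -2, d_1 = (M_2 - M_1)/(6h_1) = 1/2. So s'(1) = 5/2.

2.5000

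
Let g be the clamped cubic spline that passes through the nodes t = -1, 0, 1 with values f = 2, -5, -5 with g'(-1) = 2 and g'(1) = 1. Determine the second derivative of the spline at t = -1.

With σ_i denoting the second derivative at x_i, h_i = 1, 1, and Δ_i = (y_(i+1) − y_i)/h_i = -7, 0:
  1·σ_0 + 4·σ_1 + 1·σ_2 = 6(Δ_1 - Δ_0) = 42
Clamped end conditions give two more equations: 2h_0·σ_0 + h_0·σ_1 = 6(Δ_0 - g'(-1)) = -54 and h_1·σ_1 + 2h_1·σ_2 = 6(g'(1) - Δ_1) = 6.
Hence σ_0 = -38, σ_1 = 22, σ_2 = -8.

-38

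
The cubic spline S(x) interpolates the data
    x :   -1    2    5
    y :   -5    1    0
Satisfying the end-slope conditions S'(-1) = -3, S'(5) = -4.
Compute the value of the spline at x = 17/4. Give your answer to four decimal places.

With σ_i denoting the second derivative at x_i, h_i = 3, 3, and Δ_i = (y_(i+1) − y_i)/h_i = 2, -1/3:
  3·σ_0 + 12·σ_1 + 3·σ_2 = 6(Δ_1 - Δ_0) = -14
Clamped end conditions give two more equations: 2h_0·σ_0 + h_0·σ_1 = 6(Δ_0 - S'(-1)) = 30 and h_1·σ_1 + 2h_1·σ_2 = 6(S'(5) - Δ_1) = -22.
Forward elimination and back-substitution give σ_0 = 6, σ_1 = -2, σ_2 = -8/3.
On [2, 5], S(x) = 1 + 3·(x - 2) - 1·(x - 2)² - 1/27·(x - 2)³.
With (x - 2) = 9/4: S(17/4) = 145/64.

2.2656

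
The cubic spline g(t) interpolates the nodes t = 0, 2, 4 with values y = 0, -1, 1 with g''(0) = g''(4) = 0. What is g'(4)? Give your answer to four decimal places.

1.3750

Put σ_i = g'' at the i-th knot. Here h = (2, 2) and Δ = (-1/2, 1), so the interior equations h_(i-1)·σ_(i-1) + 2(h_(i-1)+h_i)·σ_i + h_i·σ_(i+1) = 6(Δ_i − Δ_(i-1)) read
  2·σ_0 + 8·σ_1 + 2·σ_2 = 6(Δ_1 - Δ_0) = 9
Natural end conditions: σ_0 = σ_2 = 0.
Solving: σ_0 = 0, σ_1 = 9/8, σ_2 = 0.
On [2, 4], g'(t) = b_1 + 2c_1·(t - 2) + 3d_1·(t - 2)² with b_1 = Δ_1 - h_1(2σ_1 + σ_2)/6 = 1/4, c_1 = σ_1/2 = 9/16, d_1 = (σ_2 - σ_1)/(6h_1) = -3/32. So g'(4) = 11/8.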